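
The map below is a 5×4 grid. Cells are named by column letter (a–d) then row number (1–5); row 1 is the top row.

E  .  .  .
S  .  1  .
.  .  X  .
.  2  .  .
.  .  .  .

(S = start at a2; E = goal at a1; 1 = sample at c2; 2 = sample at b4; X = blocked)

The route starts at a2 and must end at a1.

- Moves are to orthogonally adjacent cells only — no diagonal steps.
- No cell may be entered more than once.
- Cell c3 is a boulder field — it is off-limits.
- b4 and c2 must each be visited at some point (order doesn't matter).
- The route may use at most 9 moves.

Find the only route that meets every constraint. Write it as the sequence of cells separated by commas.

a2, a3, a4, b4, b3, b2, c2, c1, b1, a1

The 9-move cap with required stops at b4, c2 leaves no slack for detours.
Route from a2: down 2 to a4, right 1 to b4, up 2 to b2, right 1 to c2, up 1 to c1, left 2 to a1 — 9 moves in all.
Check: all required cells visited; 9 ≤ 9 moves.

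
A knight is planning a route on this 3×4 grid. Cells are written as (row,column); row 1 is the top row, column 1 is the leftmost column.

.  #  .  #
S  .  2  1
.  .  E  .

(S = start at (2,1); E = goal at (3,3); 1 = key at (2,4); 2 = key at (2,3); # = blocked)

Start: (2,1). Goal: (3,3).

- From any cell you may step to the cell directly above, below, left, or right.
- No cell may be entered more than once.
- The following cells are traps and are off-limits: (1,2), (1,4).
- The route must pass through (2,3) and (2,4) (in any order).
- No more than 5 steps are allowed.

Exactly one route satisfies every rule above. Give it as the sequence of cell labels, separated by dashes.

(2,1) - (2,2) - (2,3) - (2,4) - (3,4) - (3,3)

The budget equals the shortest possible length, so every move has to be on a shortest route through the required cells.
Route from (2,1): right 3 to (2,4), down 1 to (3,4), left 1 to (3,3) — 5 moves in all.
Check: all required cells visited; 5 ≤ 5 moves.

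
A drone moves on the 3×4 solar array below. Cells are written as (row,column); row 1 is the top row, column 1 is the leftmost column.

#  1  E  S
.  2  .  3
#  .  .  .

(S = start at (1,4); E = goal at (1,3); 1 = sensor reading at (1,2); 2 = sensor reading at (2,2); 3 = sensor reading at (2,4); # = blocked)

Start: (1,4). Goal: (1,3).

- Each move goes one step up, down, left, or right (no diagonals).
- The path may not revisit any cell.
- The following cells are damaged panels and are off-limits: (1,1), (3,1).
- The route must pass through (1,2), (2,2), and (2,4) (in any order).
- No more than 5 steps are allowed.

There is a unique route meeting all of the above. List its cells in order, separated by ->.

(1,4) -> (2,4) -> (2,3) -> (2,2) -> (1,2) -> (1,3)

The budget equals the shortest possible length, so every move has to be on a shortest route through the required cells.
Route from (1,4): down to (2,4), 2× left (reaching (2,2)), up to (1,2), right to (1,3) — 5 moves in all.
Check: all required cells visited; 5 ≤ 5 moves.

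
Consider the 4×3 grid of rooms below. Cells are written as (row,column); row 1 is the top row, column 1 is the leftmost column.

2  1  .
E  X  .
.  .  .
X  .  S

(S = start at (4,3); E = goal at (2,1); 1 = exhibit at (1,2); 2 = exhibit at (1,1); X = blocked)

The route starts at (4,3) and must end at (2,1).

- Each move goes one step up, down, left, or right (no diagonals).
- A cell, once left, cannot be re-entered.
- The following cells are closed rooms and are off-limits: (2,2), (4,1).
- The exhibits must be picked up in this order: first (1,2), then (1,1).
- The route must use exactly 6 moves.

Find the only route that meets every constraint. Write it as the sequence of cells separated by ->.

The waypoints must appear in the order (1,2), (1,1), with no cell reused.
Route from (4,3): up 3 to (1,3), left 2 to (1,1), down 1 to (2,1) — 6 moves in all.
Check: order respected (1 at step 4, 2 at step 5); 6 moves as required.

(4,3) -> (3,3) -> (2,3) -> (1,3) -> (1,2) -> (1,1) -> (2,1)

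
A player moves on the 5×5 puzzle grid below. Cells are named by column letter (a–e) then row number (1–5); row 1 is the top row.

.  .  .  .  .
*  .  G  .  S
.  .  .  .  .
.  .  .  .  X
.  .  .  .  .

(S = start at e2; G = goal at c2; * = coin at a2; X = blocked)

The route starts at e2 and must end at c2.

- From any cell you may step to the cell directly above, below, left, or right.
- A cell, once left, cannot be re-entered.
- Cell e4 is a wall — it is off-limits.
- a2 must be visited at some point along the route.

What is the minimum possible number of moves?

Any route passes through a2 somewhere between e2 and c2. Summing Manhattan distances along the two legs (e2 → a2 → c2) gives a lower bound of 4 + 2 = 6 moves.
The shortest route satisfying every rule uses 8 moves: e2 → e1 → d1 → c1 → b1 → a1 → a2 → b2 → c2.
The no-revisit rule (legs can't share cells) pushes the minimum above the 6-move bound; an exhaustive check rules out every length from 6 to 7, leaving 8 as the minimum.

8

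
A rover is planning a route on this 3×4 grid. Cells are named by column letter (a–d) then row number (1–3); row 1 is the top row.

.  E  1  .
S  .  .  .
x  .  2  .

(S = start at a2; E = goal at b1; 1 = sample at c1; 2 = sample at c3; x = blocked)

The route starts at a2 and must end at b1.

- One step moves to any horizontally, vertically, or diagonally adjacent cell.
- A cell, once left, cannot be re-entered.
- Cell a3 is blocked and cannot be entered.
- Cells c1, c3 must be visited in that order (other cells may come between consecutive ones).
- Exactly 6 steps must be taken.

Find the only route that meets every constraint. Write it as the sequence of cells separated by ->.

The waypoints must appear in the order c1, c3, with no cell reused.
Route from a2: right to b2, up-right to c1, down-right to d2, down-left to c3, up to c2, up-left to b1 — 6 moves in all.
Check: order respected (1 at step 2, 2 at step 4); 6 moves as required.

a2 -> b2 -> c1 -> d2 -> c3 -> c2 -> b1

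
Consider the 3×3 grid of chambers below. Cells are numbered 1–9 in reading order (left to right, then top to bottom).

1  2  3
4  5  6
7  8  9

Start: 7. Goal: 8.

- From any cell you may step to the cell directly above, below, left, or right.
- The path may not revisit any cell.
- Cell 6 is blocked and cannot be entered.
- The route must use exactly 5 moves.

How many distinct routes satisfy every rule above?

Need simple routes of exactly 5 moves from 7 to 8 (Manhattan distance 1, so 2 moves are spent on a detour and 2 undoing it).
Enumerating: 7 4 1 2 5 8.
That gives 1 route.

1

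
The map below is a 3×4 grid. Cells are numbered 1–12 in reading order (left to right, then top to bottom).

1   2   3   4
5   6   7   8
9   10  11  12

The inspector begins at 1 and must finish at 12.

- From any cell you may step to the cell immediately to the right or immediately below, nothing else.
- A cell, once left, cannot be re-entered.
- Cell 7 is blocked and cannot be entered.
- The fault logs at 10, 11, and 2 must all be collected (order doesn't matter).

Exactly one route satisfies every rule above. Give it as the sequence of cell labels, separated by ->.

1 -> 2 -> 6 -> 10 -> 11 -> 12

Moves only go right or down, so the column and row indices never decrease.
Route from 1: right 1 to 2, down 2 to 10, right 2 to 12 — 5 moves in all.
Check: all required cells visited.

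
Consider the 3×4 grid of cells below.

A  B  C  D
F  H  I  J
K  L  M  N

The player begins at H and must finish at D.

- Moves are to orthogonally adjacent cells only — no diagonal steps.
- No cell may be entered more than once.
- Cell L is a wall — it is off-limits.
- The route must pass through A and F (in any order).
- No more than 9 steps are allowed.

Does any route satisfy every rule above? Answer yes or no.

One route that works: H → F → A → B → C → D.

yes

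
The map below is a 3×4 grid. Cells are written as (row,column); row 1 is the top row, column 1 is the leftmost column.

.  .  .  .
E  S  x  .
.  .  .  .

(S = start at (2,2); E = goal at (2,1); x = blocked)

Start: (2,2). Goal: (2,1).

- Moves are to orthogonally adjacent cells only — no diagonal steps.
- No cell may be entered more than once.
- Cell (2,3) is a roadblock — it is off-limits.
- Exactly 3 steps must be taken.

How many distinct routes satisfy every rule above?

Need simple routes of exactly 3 moves from (2,2) to (2,1) (Manhattan distance 1, so 1 moves are spent on a detour and 1 undoing it).
Enumerating: (2,2) (1,2) (1,1) (2,1) | (2,2) (3,2) (3,1) (2,1).
That gives 2 routes.

2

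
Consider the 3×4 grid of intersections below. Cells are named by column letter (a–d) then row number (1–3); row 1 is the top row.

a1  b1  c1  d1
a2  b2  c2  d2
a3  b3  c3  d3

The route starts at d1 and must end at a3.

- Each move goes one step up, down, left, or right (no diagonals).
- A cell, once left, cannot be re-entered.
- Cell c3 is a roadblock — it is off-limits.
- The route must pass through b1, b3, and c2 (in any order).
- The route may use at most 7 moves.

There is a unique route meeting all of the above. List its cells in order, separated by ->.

d1 -> d2 -> c2 -> c1 -> b1 -> b2 -> b3 -> a3

The budget equals the shortest possible length, so every move has to be on a shortest route through the required cells.
Route from d1: down 1 to d2, left 1 to c2, up 1 to c1, left 1 to b1, down 2 to b3, left 1 to a3 — 7 moves in all.
Check: all required cells visited; 7 ≤ 7 moves.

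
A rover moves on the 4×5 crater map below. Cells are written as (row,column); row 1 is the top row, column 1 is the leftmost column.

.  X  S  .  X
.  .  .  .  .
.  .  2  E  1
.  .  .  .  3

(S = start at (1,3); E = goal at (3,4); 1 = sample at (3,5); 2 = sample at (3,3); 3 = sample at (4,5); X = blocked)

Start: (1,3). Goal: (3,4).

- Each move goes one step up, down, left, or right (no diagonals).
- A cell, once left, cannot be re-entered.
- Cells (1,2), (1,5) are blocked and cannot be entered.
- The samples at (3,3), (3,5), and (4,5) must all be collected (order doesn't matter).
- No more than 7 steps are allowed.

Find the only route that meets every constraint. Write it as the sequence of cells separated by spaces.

(1,3) (2,3) (3,3) (4,3) (4,4) (4,5) (3,5) (3,4)

Any route must reach (3,3), (3,5), and (4,5) and still end at (3,4) within 7 moves, so the order of the required stops is forced.
Route from (1,3): 3× down (reaching (4,3)), 2× right (reaching (4,5)), up to (3,5), left to (3,4) — 7 moves in all.
Check: all required cells visited; 7 ≤ 7 moves.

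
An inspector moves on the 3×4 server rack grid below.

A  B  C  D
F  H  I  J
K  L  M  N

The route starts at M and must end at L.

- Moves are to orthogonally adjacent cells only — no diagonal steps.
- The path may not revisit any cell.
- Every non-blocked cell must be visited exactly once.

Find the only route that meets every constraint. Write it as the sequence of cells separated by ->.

M -> N -> J -> D -> C -> I -> H -> B -> A -> F -> K -> L

Need to visit all 12 open cells exactly once, starting at M and ending at L.
Cell N has only two open neighbours (J and M), so the path must pass straight through it: one of those is the cell it's entered from and the other is where it exits.
Route from M: right to N, 2× up (reaching D), left to C, down to I, left to H, up to B, left to A, 2× down (reaching K), right to L — 11 moves in all.
Check: all 12 open cells covered.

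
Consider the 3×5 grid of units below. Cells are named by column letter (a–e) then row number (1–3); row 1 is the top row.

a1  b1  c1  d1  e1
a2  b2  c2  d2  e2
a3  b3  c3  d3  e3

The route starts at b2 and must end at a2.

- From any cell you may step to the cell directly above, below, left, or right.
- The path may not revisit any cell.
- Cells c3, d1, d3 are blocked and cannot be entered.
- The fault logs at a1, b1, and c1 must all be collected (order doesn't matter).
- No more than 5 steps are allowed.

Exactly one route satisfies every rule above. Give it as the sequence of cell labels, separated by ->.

The budget equals the shortest possible length, so every move has to be on a shortest route through the required cells.
Route from b2: right to c2, up to c1, 2× left (reaching a1), down to a2 — 5 moves in all.
Check: all required cells visited; 5 ≤ 5 moves.

b2 -> c2 -> c1 -> b1 -> a1 -> a2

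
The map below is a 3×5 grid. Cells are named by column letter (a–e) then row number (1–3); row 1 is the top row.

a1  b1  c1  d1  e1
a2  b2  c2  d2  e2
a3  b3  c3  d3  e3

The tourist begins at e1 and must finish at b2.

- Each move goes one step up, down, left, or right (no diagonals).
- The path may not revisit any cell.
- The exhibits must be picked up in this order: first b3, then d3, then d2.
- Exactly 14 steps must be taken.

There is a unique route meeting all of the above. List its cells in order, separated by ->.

e1 -> d1 -> c1 -> b1 -> a1 -> a2 -> a3 -> b3 -> c3 -> d3 -> e3 -> e2 -> d2 -> c2 -> b2

The waypoints must appear in the order b3, d3, d2, with no cell reused.
Route from e1: left 4 to a1, down 2 to a3, right 4 to e3, up 1 to e2, left 3 to b2 — 14 moves in all.
Check: order respected (b3 at step 7, d3 at step 9, d2 at step 12); 14 moves as required.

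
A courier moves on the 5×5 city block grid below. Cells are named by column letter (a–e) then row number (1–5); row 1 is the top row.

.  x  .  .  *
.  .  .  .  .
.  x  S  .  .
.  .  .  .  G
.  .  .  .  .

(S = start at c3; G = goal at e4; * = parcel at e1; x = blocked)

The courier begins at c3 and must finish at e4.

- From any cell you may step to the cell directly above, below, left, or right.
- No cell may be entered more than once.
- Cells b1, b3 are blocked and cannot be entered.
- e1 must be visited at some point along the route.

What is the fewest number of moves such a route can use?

7

Any route passes through e1 somewhere between c3 and e4. Summing Manhattan distances along the two legs (c3 → e1 → e4) gives a lower bound of 4 + 3 = 7 moves.
A route of 7 moves achieves this: c3 → c2 → c1 → d1 → e1 → e2 → e3 → e4.
Since 7 matches the lower bound, it is optimal.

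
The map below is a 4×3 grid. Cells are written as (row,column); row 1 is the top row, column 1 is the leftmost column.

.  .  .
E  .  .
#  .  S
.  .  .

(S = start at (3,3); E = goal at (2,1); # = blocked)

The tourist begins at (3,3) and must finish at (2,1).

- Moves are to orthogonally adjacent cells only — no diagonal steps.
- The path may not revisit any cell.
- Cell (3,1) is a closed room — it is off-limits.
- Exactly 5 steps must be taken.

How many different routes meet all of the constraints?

5

Need simple routes of exactly 5 moves from (3,3) to (2,1) (Manhattan distance 3, so 1 moves are spent on a detour and 1 undoing it).
Enumerating: (3,3) (2,3) (1,3) (1,2) (2,2) (2,1) | (3,3) (2,3) (1,3) (1,2) (1,1) (2,1) | (3,3) (2,3) (2,2) (1,2) (1,1) (2,1) | (3,3) (4,3) (4,2) (3,2) (2,2) (2,1) | (3,3) (3,2) (2,2) (1,2) (1,1) (2,1).
That gives 5 routes.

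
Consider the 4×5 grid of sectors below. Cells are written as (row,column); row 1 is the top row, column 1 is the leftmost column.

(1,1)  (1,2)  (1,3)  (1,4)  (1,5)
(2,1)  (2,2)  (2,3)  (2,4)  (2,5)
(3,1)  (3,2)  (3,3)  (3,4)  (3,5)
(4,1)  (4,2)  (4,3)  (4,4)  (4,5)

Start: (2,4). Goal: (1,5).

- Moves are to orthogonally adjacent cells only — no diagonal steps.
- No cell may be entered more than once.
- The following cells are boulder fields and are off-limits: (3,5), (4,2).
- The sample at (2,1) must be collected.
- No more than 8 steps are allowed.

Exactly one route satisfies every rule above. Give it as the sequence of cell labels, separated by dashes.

(2,4) - (2,3) - (2,2) - (2,1) - (1,1) - (1,2) - (1,3) - (1,4) - (1,5)

The 8-move cap with required stops at (2,1) leaves no slack for detours.
Route from (2,4): left 3 to (2,1), up 1 to (1,1), right 4 to (1,5) — 8 moves in all.
Check: all required cells visited; 8 ≤ 8 moves.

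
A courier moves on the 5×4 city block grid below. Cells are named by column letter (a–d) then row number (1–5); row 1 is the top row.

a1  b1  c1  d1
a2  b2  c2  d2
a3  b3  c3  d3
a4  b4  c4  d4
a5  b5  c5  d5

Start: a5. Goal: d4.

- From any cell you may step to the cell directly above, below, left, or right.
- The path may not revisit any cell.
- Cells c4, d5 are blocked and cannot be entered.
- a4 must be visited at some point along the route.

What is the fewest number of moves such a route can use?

6

Any route passes through a4 somewhere between a5 and d4. Summing Manhattan distances along the two legs (a5 → a4 → d4) gives a lower bound of 1 + 3 = 4 moves.
That bound ignores the blocked cells. Measuring each leg by the fewest moves that actually steer around them (a5→a4: 1; a4→d4: 5) raises the lower bound to 6.
A route of 6 moves exists: a5 → a4 → a3 → b3 → c3 → d3 → d4.
Since 6 matches that lower bound, it is optimal.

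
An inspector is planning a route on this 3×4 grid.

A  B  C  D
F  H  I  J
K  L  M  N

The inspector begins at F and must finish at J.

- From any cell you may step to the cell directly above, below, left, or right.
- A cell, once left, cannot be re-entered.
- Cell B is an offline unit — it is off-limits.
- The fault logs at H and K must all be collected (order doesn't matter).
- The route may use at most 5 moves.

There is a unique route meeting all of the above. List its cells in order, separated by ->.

Any route must reach H and K and still end at J within 5 moves, so the order of the required stops is forced.
Route from F: down to K, right to L, up to H, 2× right (reaching J) — 5 moves in all.
Check: all required cells visited; 5 ≤ 5 moves.

F -> K -> L -> H -> I -> J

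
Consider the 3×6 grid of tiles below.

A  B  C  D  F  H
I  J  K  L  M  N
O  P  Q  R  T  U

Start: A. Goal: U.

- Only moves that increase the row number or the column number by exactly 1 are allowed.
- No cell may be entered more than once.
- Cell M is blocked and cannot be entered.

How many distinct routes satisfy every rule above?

A right/down-only route from A to U makes exactly 2 down-moves and 5 right-moves in some order.
With no other constraints that would be C(7,2) = 21 routes.
Subtract routes through each blocked cell (inclusion–exclusion for overlaps): − through M: 10 → 11.
That gives 11 routes.

11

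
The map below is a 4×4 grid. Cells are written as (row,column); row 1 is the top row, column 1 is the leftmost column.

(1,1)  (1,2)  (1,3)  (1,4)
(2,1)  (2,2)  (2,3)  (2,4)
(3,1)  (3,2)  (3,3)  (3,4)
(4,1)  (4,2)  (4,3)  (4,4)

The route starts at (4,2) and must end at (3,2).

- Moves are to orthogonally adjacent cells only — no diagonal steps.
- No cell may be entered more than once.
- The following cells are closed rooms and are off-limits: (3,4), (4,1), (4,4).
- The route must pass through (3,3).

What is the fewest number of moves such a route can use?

Any route passes through (3,3) somewhere between (4,2) and (3,2). Summing Manhattan distances along the two legs ((4,2) → (3,3) → (3,2)) gives a lower bound of 2 + 1 = 3 moves.
A route of 3 moves achieves this: (4,2) → (4,3) → (3,3) → (3,2).
Since 3 matches the lower bound, it is optimal.

3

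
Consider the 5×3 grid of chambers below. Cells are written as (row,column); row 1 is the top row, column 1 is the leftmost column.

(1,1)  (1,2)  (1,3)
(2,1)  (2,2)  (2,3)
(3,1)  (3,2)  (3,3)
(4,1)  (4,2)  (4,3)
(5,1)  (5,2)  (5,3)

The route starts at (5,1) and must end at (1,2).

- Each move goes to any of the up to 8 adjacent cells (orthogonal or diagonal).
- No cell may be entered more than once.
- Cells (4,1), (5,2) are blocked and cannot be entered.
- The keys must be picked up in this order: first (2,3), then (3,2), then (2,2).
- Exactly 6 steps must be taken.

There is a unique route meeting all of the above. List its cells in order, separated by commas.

(5,1), (4,2), (3,3), (2,3), (3,2), (2,2), (1,2)

The waypoints must appear in the order (2,3), (3,2), (2,2), with no cell reused.
Route from (5,1): 2× up-right (reaching (3,3)), up to (2,3), down-left to (3,2), 2× up (reaching (1,2)) — 6 moves in all.
Check: order respected ((2,3) at step 3, (3,2) at step 4, (2,2) at step 5); 6 moves as required.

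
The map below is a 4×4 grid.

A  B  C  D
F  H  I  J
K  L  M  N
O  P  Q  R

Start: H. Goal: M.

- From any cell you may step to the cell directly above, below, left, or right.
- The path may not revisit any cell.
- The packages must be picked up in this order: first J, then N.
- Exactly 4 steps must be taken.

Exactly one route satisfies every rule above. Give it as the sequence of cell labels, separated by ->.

The waypoints must appear in the order J, N, with no cell reused.
Route from H: 2× right (reaching J), down to N, left to M — 4 moves in all.
Check: order respected (J at step 2, N at step 3); 4 moves as required.

H -> I -> J -> N -> M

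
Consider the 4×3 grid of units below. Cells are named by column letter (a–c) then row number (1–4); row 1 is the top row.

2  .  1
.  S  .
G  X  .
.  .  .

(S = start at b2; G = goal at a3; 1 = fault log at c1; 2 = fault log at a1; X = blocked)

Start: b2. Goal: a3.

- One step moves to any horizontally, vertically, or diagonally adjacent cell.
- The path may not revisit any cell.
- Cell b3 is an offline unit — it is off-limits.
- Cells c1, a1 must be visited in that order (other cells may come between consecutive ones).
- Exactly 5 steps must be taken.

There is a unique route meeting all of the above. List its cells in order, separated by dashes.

The waypoints must appear in the order c1, a1, with no cell reused.
Route from b2: up-right to c1, 2× left (reaching a1), 2× down (reaching a3) — 5 moves in all.
Check: order respected (1 at step 1, 2 at step 3); 5 moves as required.

b2 - c1 - b1 - a1 - a2 - a3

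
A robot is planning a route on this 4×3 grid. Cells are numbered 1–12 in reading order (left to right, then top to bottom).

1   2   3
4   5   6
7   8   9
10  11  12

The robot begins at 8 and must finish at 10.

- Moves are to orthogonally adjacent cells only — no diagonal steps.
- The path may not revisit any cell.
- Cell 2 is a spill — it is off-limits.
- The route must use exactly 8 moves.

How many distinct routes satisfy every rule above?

2

Need simple routes of exactly 8 moves from 8 to 10 (Manhattan distance 2, so 3 moves are spent on a detour and 3 undoing it).
Enumerating: 8 11 12 9 6 5 4 7 10 | 8 7 4 5 6 9 12 11 10.
That gives 2 routes.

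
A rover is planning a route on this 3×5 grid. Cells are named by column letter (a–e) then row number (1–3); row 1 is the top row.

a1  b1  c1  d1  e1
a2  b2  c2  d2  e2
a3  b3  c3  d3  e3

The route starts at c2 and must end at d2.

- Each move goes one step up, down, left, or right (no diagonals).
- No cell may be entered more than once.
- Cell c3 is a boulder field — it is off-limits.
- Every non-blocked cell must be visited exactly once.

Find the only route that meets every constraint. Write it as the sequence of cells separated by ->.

c2 -> b2 -> b3 -> a3 -> a2 -> a1 -> b1 -> c1 -> d1 -> e1 -> e2 -> e3 -> d3 -> d2

Need to visit all 14 open cells exactly once, starting at c2 and ending at d2.
Cell b3 has only two open neighbours (b2 and a3), so the path must pass straight through it: one of those is the cell it's entered from and the other is where it exits.
Route from c2: left 1 to b2, down 1 to b3, left 1 to a3, up 2 to a1, right 4 to e1, down 2 to e3, left 1 to d3, up 1 to d2 — 13 moves in all.
Check: all 14 open cells covered.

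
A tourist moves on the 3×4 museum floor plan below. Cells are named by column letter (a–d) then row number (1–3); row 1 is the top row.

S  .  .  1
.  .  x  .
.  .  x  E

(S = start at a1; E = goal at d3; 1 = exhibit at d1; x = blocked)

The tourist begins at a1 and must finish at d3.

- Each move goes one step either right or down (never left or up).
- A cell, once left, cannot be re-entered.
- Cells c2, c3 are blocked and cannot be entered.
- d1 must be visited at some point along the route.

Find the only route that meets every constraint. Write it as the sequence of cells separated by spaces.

a1 b1 c1 d1 d2 d3

Moves only go right or down, so the column and row indices never decrease.
Route from a1: 3× right (reaching d1), 2× down (reaching d3) — 5 moves in all.
Check: all required cells visited.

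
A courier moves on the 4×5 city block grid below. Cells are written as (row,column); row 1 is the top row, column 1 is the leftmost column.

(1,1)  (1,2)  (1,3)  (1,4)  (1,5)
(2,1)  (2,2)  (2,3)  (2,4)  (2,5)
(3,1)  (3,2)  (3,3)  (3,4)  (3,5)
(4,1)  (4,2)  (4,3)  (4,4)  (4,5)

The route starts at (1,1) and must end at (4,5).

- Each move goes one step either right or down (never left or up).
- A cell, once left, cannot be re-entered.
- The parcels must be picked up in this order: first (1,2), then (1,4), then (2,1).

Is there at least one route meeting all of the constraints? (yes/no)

(2,1) lies to the left of (1,4), so going from (1,4) to (2,1) would need a leftward move — but moves only go right/down, so (1,4) cannot be visited before (2,1).

no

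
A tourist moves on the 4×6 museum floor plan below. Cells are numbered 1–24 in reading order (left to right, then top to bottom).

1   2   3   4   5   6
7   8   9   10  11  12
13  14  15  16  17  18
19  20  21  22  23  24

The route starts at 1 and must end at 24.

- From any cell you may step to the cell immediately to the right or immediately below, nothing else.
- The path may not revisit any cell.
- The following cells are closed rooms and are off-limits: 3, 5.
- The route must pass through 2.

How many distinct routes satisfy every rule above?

A right/down-only route from 1 to 24 makes exactly 3 down-moves and 5 right-moves in some order.
With no other constraints that would be C(8,3) = 56 routes.
Split at 2 and multiply the segment counts (each segment already excludes blocked cells): 1→2: 1; 2→24: 15; product = 15.
That gives 15 routes.

15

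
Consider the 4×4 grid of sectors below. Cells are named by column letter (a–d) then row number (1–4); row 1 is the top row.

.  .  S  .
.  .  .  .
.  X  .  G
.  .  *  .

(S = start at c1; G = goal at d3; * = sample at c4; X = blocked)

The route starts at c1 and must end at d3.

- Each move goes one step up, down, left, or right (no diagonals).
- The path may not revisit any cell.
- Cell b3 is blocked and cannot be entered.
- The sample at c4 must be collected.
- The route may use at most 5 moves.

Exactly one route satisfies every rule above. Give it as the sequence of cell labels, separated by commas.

c1, c2, c3, c4, d4, d3

Any route must reach c4 and still end at d3 within 5 moves, so the order of the required stops is forced.
Route from c1: down 3 to c4, right 1 to d4, up 1 to d3 — 5 moves in all.
Check: all required cells visited; 5 ≤ 5 moves.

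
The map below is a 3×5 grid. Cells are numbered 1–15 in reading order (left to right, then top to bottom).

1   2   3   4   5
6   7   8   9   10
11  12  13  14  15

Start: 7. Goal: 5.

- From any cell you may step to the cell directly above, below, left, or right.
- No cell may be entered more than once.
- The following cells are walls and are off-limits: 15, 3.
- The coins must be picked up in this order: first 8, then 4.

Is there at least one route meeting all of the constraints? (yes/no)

One route that works: 7 → 8 → 9 → 4 → 5.

yes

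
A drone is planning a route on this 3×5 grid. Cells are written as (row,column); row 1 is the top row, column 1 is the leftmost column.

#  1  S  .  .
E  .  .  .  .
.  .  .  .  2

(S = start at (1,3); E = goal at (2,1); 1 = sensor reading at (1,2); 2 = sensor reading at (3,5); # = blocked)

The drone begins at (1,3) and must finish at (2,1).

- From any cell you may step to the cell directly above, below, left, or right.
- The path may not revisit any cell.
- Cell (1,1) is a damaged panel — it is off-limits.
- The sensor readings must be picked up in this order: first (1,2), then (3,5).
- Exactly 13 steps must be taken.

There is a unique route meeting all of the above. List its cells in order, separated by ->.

The waypoints must appear in the order (1,2), (3,5), with no cell reused.
Route from (1,3): left 1 to (1,2), down 1 to (2,2), right 2 to (2,4), up 1 to (1,4), right 1 to (1,5), down 2 to (3,5), left 4 to (3,1), up 1 to (2,1) — 13 moves in all.
Check: order respected (1 at step 1, 2 at step 8); 13 moves as required.

(1,3) -> (1,2) -> (2,2) -> (2,3) -> (2,4) -> (1,4) -> (1,5) -> (2,5) -> (3,5) -> (3,4) -> (3,3) -> (3,2) -> (3,1) -> (2,1)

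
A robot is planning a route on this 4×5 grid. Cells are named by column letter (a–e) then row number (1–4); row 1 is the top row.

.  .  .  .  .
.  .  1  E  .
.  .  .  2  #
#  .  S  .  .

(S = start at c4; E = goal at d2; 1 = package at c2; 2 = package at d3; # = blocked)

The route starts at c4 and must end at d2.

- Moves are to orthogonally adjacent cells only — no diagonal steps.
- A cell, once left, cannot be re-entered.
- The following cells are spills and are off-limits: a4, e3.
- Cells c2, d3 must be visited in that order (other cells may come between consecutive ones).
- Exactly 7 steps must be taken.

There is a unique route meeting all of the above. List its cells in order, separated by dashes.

The waypoints must appear in the order c2, d3, with no cell reused.
Route from c4: left to b4, 2× up (reaching b2), right to c2, down to c3, right to d3, up to d2 — 7 moves in all.
Check: order respected (1 at step 4, 2 at step 6); 7 moves as required.

c4 - b4 - b3 - b2 - c2 - c3 - d3 - d2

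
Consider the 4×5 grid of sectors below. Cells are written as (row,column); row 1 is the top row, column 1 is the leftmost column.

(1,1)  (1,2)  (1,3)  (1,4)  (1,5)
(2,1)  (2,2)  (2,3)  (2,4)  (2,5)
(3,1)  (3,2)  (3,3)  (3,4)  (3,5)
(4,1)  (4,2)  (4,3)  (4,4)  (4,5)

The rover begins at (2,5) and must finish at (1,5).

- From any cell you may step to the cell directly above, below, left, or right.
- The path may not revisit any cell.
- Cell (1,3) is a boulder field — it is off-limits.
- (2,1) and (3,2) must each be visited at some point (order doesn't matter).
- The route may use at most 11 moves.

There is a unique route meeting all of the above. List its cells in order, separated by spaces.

(2,5) (3,5) (3,4) (3,3) (3,2) (3,1) (2,1) (2,2) (2,3) (2,4) (1,4) (1,5)

The budget equals the shortest possible length, so every move has to be on a shortest route through the required cells.
Route from (2,5): down to (3,5), 4× left (reaching (3,1)), up to (2,1), 3× right (reaching (2,4)), up to (1,4), right to (1,5) — 11 moves in all.
Check: all required cells visited; 11 ≤ 11 moves.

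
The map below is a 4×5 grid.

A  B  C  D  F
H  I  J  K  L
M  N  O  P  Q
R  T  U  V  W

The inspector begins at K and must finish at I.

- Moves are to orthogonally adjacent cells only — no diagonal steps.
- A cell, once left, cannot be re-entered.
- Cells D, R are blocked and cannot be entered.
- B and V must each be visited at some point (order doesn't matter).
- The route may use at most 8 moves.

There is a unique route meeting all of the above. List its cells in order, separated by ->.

K -> P -> V -> U -> O -> J -> C -> B -> I

The budget equals the shortest possible length, so every move has to be on a shortest route through the required cells.
Route from K: 2× down (reaching V), left to U, 3× up (reaching C), left to B, down to I — 8 moves in all.
Check: all required cells visited; 8 ≤ 8 moves.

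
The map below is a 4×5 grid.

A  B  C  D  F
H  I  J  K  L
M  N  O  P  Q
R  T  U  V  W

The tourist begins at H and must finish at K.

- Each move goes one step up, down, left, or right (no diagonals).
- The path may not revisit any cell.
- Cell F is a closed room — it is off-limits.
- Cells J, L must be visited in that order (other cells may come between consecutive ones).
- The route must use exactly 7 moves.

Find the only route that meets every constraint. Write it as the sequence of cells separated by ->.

The waypoints must appear in the order J, L, with no cell reused.
Route from H: right 2 to J, down 1 to O, right 2 to Q, up 1 to L, left 1 to K — 7 moves in all.
Check: order respected (J at step 2, L at step 6); 7 moves as required.

H -> I -> J -> O -> P -> Q -> L -> K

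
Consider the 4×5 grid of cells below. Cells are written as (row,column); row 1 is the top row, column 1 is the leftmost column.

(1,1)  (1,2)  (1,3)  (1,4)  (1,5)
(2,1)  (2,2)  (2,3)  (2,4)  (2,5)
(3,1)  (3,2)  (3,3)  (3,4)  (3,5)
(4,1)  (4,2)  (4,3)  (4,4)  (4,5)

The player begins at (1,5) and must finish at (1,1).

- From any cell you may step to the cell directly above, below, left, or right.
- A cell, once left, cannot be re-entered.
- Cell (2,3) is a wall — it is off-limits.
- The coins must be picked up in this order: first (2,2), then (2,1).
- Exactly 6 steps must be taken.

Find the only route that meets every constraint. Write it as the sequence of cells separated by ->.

(1,5) -> (1,4) -> (1,3) -> (1,2) -> (2,2) -> (2,1) -> (1,1)

The waypoints must appear in the order (2,2), (2,1), with no cell reused.
Route from (1,5): left 3 to (1,2), down 1 to (2,2), left 1 to (2,1), up 1 to (1,1) — 6 moves in all.
Check: order respected ((2,2) at step 4, (2,1) at step 5); 6 moves as required.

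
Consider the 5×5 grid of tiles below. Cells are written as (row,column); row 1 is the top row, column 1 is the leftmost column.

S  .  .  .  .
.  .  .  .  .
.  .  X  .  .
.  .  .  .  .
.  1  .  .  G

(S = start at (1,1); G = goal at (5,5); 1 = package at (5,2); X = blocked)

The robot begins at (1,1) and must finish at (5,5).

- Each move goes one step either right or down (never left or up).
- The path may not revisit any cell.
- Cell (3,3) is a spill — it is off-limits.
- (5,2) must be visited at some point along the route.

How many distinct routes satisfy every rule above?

A right/down-only route from (1,1) to (5,5) makes exactly 4 down-moves and 4 right-moves in some order.
With no other constraints that would be C(8,4) = 70 routes.
Split at (5,2) and multiply the segment counts (each segment already excludes blocked cells): (1,1)→(5,2): 5; (5,2)→(5,5): 1; product = 5.
That gives 5 routes.

5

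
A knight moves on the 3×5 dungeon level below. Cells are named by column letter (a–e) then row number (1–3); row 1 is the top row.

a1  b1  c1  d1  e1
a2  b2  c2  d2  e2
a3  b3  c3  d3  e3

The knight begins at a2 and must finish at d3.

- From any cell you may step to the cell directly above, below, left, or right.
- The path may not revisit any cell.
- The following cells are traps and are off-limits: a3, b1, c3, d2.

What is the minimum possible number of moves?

The Manhattan distance from a2 to d3 is |2−3| + |1−4| = 4, so at least 4 moves are needed.
That bound ignores the blocked cells. Measuring each leg by the fewest moves that actually steer around them (a2→d3: 8) raises the lower bound to 8.
A route of 8 moves exists: a2 → b2 → c2 → c1 → d1 → e1 → e2 → e3 → d3.
Since 8 matches that lower bound, it is optimal.

8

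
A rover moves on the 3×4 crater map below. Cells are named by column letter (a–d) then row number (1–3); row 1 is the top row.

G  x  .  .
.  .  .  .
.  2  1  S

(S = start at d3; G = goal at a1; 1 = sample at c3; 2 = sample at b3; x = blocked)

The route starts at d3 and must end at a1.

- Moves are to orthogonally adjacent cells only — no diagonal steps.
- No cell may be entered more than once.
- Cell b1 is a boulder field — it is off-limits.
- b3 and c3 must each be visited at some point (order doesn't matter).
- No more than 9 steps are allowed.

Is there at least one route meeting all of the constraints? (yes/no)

yes

One route that works: d3 → c3 → b3 → b2 → a2 → a1.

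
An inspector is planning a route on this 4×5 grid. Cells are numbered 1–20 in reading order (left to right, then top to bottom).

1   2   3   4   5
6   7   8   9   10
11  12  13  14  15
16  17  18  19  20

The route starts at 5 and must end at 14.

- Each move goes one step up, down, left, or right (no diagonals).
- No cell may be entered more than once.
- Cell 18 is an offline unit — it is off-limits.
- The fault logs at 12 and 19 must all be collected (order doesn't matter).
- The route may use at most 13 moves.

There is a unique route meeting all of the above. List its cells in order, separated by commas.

The budget equals the shortest possible length, so every move has to be on a shortest route through the required cells.
Route from 5: 3× left (reaching 2), 2× down (reaching 12), right to 13, up to 8, 2× right (reaching 10), 2× down (reaching 20), left to 19, up to 14 — 13 moves in all.
Check: all required cells visited; 13 ≤ 13 moves.

5, 4, 3, 2, 7, 12, 13, 8, 9, 10, 15, 20, 19, 14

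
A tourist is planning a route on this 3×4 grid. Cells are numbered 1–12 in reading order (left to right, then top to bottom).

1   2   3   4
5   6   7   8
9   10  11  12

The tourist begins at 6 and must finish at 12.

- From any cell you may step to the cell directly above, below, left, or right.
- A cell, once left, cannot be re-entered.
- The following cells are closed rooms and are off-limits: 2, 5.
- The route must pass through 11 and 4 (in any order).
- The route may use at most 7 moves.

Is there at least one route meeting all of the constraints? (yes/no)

yes

One route that works: 6 → 10 → 11 → 7 → 3 → 4 → 8 → 12.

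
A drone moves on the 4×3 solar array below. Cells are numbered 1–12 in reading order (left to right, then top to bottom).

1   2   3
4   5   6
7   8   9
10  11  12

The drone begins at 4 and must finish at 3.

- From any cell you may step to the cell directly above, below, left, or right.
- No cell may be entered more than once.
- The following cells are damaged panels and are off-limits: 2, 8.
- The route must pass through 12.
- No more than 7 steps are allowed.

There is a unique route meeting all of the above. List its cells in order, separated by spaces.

4 7 10 11 12 9 6 3

Any route must reach 12 and still end at 3 within 7 moves, so the order of the required stops is forced.
Route from 4: 2× down (reaching 10), 2× right (reaching 12), 3× up (reaching 3) — 7 moves in all.
Check: all required cells visited; 7 ≤ 7 moves.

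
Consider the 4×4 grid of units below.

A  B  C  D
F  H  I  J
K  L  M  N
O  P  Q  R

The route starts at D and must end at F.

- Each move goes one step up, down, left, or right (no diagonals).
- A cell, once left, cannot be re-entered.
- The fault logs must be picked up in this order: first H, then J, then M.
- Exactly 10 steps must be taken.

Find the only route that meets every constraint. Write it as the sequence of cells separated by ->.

The waypoints must appear in the order H, J, M, with no cell reused.
Route from D: 2× left (reaching B), down to H, 2× right (reaching J), down to N, 3× left (reaching K), up to F — 10 moves in all.
Check: order respected (H at step 3, J at step 5, M at step 7); 10 moves as required.

D -> C -> B -> H -> I -> J -> N -> M -> L -> K -> F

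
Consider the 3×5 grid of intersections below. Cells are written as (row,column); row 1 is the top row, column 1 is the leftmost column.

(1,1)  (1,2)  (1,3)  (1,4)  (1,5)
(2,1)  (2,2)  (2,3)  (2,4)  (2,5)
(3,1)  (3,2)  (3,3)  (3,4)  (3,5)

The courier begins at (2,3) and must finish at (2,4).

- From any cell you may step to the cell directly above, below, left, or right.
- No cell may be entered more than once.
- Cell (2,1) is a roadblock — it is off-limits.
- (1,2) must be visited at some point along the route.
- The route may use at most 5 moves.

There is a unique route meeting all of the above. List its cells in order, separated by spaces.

The budget equals the shortest possible length, so every move has to be on a shortest route through the required cells.
Route from (2,3): left 1 to (2,2), up 1 to (1,2), right 2 to (1,4), down 1 to (2,4) — 5 moves in all.
Check: all required cells visited; 5 ≤ 5 moves.

(2,3) (2,2) (1,2) (1,3) (1,4) (2,4)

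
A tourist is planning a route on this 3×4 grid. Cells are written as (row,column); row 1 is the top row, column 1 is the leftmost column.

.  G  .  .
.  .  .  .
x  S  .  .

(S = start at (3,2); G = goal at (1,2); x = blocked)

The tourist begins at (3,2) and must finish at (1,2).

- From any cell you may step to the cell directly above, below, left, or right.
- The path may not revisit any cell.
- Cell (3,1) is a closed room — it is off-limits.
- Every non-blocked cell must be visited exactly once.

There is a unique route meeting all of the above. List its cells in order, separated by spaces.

(3,2) (3,3) (3,4) (2,4) (1,4) (1,3) (2,3) (2,2) (2,1) (1,1) (1,2)

Need to visit all 11 open cells exactly once, starting at (3,2) and ending at (1,2).
Route from (3,2): right 2 to (3,4), up 2 to (1,4), left 1 to (1,3), down 1 to (2,3), left 2 to (2,1), up 1 to (1,1), right 1 to (1,2) — 10 moves in all.
Check: all 11 open cells covered.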